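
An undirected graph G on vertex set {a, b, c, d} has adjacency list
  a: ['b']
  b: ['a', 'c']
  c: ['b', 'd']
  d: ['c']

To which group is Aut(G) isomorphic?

C_2

The degree sequence is [1, 2, 2, 1]; the two degree-1 vertices a and d are the ends of a path, so G = P_4. The only nontrivial automorphism of a path is the end-to-end reflection, so Aut(G) ≅ Z_2.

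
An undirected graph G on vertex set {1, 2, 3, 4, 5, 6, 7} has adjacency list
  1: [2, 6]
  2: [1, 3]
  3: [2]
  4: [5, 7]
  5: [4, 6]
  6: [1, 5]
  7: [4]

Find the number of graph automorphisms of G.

The degree sequence is [2, 2, 1, 2, 2, 2, 1]; the two degree-1 vertices 3 and 7 are the ends of a path, so G = P_7. A path has exactly one nontrivial symmetry — reversal — giving Aut(G) of order 2.

2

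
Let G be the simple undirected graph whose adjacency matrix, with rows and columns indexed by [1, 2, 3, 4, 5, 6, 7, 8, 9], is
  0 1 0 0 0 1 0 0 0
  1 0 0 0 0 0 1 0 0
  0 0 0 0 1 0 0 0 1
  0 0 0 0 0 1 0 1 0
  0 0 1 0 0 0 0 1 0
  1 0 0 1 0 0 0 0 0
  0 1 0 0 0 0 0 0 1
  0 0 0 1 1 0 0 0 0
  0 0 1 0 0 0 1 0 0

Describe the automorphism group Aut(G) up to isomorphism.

Every vertex has degree 2 and the graph is connected, so G is the 9-cycle C_9. The automorphisms of the 9-cycle are exactly the symmetries of a regular 9-gon: the dihedral group D_9, |D_9| = 18.

the dihedral group of order 18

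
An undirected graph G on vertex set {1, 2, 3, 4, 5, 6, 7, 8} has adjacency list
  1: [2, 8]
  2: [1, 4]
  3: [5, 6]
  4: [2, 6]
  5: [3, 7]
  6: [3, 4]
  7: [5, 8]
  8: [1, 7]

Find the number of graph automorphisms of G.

Every vertex has degree 2 and the graph is connected, so G is the 8-cycle C_8. C_8 has 8 rotations and 8 reflections, so Aut(C_8) ≅ D_8 of order 16.

16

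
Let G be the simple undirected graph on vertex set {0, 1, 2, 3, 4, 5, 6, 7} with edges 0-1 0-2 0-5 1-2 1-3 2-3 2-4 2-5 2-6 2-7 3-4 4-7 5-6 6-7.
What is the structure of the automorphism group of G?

D_7

Vertex 2 is the unique vertex of degree 7; the remaining 7 vertices each have degree 3 and induce a cycle, so G is the wheel on 8 vertices with hub 2. With the hub fixed, the remaining symmetry is that of the rim cycle C_7, giving the dihedral group D_7.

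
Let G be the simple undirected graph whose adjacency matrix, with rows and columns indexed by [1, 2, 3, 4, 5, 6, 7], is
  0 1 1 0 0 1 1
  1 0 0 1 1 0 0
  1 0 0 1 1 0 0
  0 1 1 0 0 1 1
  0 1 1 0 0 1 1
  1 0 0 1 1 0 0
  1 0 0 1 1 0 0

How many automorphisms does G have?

144

The vertices split by degree into {1, 4, 5} (degree 4) and {2, 3, 6, 7} (degree 3); every edge runs between the two parts, so G is the complete bipartite graph K_{3,4}. Automorphisms preserve the bipartition setwise (since the parts differ in size) and act as S_3 × S_4 within it; |Aut| = 144.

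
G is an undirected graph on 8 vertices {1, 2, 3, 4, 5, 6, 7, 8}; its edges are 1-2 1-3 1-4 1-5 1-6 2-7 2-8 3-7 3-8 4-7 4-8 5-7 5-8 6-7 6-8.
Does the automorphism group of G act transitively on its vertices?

No

Automorphisms preserve degree, but G has vertices of degree 3 and vertices of degree 5; no automorphism maps one to the other, so G is not vertex-transitive.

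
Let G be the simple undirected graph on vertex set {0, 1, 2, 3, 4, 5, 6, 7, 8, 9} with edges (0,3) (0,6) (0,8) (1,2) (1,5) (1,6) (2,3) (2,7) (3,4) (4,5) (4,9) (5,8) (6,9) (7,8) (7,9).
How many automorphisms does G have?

120

G is 3-regular on 10 vertices with no triangles and no 4-cycles (girth 5): this is the Petersen graph. It is a classical fact that the Petersen graph has automorphism group S_5 (order 120), arising from its description as the Kneser graph K(5,2).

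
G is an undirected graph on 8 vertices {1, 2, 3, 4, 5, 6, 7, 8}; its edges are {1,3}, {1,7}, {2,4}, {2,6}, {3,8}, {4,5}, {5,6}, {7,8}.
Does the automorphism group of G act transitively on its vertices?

Yes

G has two connected components, {1, 3, 7, 8} and {2, 4, 5, 6}; each is 2-regular, so G = C_4 ⊔ C_4. With two isomorphic components, Aut(G) = Aut(C_4) ≀ S_2 = (D_4 × D_4) ⋊ Z_2: permute each cycle by D_4, then optionally swap the two cycles. Order 2·(2·4)² = 128. This group acts transitively on the 8 vertices.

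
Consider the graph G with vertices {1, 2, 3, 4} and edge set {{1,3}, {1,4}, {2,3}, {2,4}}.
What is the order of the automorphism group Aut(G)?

8

Every vertex has degree 2 and the graph is connected, so G is the 4-cycle C_4. C_4 has 4 rotations and 4 reflections, so Aut(C_4) ≅ D_4 of order 8.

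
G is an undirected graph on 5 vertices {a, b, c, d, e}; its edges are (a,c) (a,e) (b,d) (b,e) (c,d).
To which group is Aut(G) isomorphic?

Every vertex has degree 2 and the graph is connected, so G is the 5-cycle C_5. The automorphisms of the 5-cycle are exactly the symmetries of a regular 5-gon: the dihedral group D_5, |D_5| = 10.

D_5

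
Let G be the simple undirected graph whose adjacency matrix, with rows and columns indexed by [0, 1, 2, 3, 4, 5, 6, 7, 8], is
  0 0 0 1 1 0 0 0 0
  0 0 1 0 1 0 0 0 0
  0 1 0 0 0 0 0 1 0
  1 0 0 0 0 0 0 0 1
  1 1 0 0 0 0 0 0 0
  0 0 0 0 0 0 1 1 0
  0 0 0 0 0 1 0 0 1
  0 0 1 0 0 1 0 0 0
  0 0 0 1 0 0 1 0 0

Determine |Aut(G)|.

G is 2-regular and connected on 9 vertices, i.e. the cycle C_9. The automorphisms of the 9-cycle are exactly the symmetries of a regular 9-gon: the dihedral group D_9, |D_9| = 18.

18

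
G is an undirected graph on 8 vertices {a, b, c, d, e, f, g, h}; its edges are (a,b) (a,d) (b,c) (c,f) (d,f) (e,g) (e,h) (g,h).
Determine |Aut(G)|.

G has two connected components, {a, b, c, d, f} and {e, g, h}; each is 2-regular, so G = C_5 ⊔ C_3. The components are non-isomorphic (different sizes), so Aut(G) = Aut(C_3) × Aut(C_5) = D_3 × D_5 of order 6·10 = 60.

60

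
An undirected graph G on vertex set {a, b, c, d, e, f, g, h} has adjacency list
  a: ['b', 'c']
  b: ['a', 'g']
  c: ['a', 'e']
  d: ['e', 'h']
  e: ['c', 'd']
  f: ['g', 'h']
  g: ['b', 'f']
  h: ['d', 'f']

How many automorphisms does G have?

16

G is 2-regular and connected on 8 vertices, i.e. the cycle C_8. The automorphisms of the 8-cycle are exactly the symmetries of a regular 8-gon: the dihedral group D_8, |D_8| = 16.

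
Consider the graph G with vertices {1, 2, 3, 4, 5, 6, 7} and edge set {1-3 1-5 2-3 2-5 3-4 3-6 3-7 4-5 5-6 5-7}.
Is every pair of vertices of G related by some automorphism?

No

Automorphisms preserve degree, but G has vertices of degree 2 and vertices of degree 5; no automorphism maps one to the other, so G is not vertex-transitive.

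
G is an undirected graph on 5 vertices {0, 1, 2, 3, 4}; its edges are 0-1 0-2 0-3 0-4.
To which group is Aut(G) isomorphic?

S_4

Vertex 0 has degree 4 and every other vertex has degree 1, so G is the star K_{1,4} with centre 0. Any automorphism fixes the centre and permutes the 4 leaves freely, so Aut(G) ≅ S_4 of order 4! = 24.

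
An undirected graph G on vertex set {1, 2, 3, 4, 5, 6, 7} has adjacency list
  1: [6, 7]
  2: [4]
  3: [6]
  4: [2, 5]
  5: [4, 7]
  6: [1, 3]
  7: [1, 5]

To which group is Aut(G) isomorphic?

C_2

The degree sequence is [2, 1, 1, 2, 2, 2, 2]; the two degree-1 vertices 2 and 3 are the ends of a path, so G = P_7. A path has exactly one nontrivial symmetry — reversal — giving Aut(G) of order 2.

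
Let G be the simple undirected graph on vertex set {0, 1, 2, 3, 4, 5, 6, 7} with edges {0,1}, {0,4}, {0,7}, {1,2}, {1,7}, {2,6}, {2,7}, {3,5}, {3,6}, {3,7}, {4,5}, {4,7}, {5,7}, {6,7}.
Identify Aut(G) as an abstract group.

D_7

Vertex 7 is the unique vertex of degree 7; the remaining 7 vertices each have degree 3 and induce a cycle, so G is the wheel on 8 vertices with hub 7. With the hub fixed, the remaining symmetry is that of the rim cycle C_7, giving the dihedral group D_7.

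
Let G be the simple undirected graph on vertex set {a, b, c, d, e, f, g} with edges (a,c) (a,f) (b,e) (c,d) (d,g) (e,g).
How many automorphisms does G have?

2

The degree sequence is [2, 1, 2, 2, 2, 1, 2]; the two degree-1 vertices b and f are the ends of a path, so G = P_7. A path has exactly one nontrivial symmetry — reversal — giving Aut(G) of order 2.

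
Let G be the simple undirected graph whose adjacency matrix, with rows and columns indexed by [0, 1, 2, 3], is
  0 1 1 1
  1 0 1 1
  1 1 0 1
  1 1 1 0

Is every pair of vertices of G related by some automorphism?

Yes

Every vertex has degree 3, so G is the complete graph K_4. Any permutation of the 4 vertices preserves K_4, so Aut(K_4) = S_4 of order 4! = 24. This group acts transitively on the 4 vertices.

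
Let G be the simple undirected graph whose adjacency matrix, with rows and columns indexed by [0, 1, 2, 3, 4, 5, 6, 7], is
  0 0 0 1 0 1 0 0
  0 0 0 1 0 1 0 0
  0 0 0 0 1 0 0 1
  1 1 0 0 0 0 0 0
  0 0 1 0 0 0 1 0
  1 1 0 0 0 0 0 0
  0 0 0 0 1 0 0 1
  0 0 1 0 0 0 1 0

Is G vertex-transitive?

Yes

G has two connected components, {0, 1, 3, 5} and {2, 4, 6, 7}; each is 2-regular, so G = C_4 ⊔ C_4. With two isomorphic components, Aut(G) = Aut(C_4) ≀ S_2 = (D_4 × D_4) ⋊ Z_2: permute each cycle by D_4, then optionally swap the two cycles. Order 2·(2·4)² = 128. Under this action every vertex can be carried to every other, so G is vertex-transitive.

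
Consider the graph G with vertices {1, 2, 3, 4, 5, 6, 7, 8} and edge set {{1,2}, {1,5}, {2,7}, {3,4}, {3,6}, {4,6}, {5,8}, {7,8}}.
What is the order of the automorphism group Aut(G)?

G has two connected components, {1, 2, 5, 7, 8} and {3, 4, 6}; each is 2-regular, so G = C_5 ⊔ C_3. The components are non-isomorphic (different sizes), so Aut(G) = Aut(C_3) × Aut(C_5) = D_3 × D_5 of order 6·10 = 60.

60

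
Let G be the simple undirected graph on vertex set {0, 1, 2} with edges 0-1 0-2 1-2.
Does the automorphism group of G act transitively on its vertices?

Yes

All 3 vertices are pairwise adjacent: G = K_3. Any permutation of the 3 vertices preserves K_3, so Aut(K_3) = S_3 of order 3! = 6. Under this action every vertex can be carried to every other, so G is vertex-transitive.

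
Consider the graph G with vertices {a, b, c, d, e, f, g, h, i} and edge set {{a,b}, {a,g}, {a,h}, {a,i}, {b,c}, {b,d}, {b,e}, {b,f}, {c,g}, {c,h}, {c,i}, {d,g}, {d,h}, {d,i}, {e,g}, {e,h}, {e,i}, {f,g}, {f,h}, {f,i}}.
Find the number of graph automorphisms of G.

2880

The vertices split by degree into {b, g, h, i} (degree 5) and {a, c, d, e, f} (degree 4); every edge runs between the two parts, so G is the complete bipartite graph K_{4,5}. The parts have unequal sizes, so no automorphism swaps them; each part is permuted independently, giving S_5 × S_4 of order 5!·4! = 2880.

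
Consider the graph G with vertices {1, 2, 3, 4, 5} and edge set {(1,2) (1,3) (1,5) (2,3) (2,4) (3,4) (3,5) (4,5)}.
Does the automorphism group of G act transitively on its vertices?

Vertex 3 is the only vertex of degree 4, so every automorphism fixes it; G is not vertex-transitive.

No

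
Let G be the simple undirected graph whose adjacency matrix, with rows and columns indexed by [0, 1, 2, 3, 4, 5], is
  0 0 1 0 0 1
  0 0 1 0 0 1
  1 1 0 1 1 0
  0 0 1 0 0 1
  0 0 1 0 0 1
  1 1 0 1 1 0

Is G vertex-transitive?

No

Automorphisms preserve degree, but G has vertices of degree 2 and vertices of degree 4; no automorphism maps one to the other, so G is not vertex-transitive.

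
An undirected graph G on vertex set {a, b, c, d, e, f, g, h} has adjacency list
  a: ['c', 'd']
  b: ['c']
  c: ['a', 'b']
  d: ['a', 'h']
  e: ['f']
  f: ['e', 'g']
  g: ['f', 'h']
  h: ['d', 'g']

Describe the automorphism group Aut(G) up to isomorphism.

C_2

The degree sequence is [2, 1, 2, 2, 1, 2, 2, 2]; the two degree-1 vertices b and e are the ends of a path, so G = P_8. A path has exactly one nontrivial symmetry — reversal — giving Aut(G) of order 2.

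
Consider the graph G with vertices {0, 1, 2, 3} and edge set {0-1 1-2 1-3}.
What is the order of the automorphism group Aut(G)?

Vertex 1 has degree 3 and every other vertex has degree 1, so G is the star K_{1,3} with centre 1. The 3 leaves are pairwise interchangeable while the centre is fixed, giving Aut(G) = S_3.

6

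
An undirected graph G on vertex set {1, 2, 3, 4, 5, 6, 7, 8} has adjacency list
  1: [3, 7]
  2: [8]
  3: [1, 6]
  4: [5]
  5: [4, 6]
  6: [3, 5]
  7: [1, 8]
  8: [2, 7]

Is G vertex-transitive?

Automorphisms preserve degree, but G has vertices of degree 1 and vertices of degree 2; no automorphism maps one to the other, so G is not vertex-transitive.

No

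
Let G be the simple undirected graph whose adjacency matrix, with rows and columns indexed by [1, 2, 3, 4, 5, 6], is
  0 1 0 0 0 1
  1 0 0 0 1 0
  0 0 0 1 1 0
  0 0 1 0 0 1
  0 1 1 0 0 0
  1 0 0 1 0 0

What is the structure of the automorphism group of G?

Every vertex has degree 2 and the graph is connected, so G is the 6-cycle C_6. C_6 has 6 rotations and 6 reflections, so Aut(C_6) ≅ D_6 of order 12.

the dihedral group of order 12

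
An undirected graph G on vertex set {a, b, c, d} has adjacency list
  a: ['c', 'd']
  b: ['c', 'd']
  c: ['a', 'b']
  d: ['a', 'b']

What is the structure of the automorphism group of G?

D_4

Every vertex has degree 2 and the graph is connected, so G is the 4-cycle C_4. The automorphisms of the 4-cycle are exactly the symmetries of a regular 4-gon: the dihedral group D_4, |D_4| = 8.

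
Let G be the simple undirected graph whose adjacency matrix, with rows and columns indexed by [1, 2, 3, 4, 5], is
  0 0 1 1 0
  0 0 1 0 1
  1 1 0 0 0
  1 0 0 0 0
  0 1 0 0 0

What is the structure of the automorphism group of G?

The degree sequence is [2, 2, 2, 1, 1]; the two degree-1 vertices 4 and 5 are the ends of a path, so G = P_5. A path has exactly one nontrivial symmetry — reversal — giving Aut(G) of order 2.

the cyclic group of order 2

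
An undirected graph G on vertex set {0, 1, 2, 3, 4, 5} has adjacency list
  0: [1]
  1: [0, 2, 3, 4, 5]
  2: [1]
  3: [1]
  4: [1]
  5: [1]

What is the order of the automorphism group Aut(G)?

Vertex 1 has degree 5 and every other vertex has degree 1, so G is the star K_{1,5} with centre 1. The 5 leaves are pairwise interchangeable while the centre is fixed, giving Aut(G) = S_5.

120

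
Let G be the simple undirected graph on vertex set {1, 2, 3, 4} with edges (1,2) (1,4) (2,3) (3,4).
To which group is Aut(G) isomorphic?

D_4

Every vertex has degree 2 and the graph is connected, so G is the 4-cycle C_4. The automorphisms of the 4-cycle are exactly the symmetries of a regular 4-gon: the dihedral group D_4, |D_4| = 8.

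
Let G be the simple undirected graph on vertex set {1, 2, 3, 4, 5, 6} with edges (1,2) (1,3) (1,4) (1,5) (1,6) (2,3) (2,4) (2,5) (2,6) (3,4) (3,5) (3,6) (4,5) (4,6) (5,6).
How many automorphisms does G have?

Every vertex has degree 5, so G is the complete graph K_6. Any permutation of the 6 vertices preserves K_6, so Aut(K_6) = S_6 of order 6! = 720.

720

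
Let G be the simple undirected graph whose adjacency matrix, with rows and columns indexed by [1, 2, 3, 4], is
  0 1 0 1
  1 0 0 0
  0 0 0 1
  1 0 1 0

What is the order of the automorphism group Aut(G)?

The degree sequence is [2, 1, 1, 2]; the two degree-1 vertices 2 and 3 are the ends of a path, so G = P_4. The only nontrivial automorphism of a path is the end-to-end reflection, so Aut(G) ≅ Z_2.

2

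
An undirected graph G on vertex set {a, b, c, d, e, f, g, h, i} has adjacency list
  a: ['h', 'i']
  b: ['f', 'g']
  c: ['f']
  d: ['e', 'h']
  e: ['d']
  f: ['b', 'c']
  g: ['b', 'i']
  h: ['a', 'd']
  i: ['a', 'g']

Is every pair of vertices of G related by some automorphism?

Automorphisms preserve degree, but G has vertices of degree 1 and vertices of degree 2; no automorphism maps one to the other, so G is not vertex-transitive.

No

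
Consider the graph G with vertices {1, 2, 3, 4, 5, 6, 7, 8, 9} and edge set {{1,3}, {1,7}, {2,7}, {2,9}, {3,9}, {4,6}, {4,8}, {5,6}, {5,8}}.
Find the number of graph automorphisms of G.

80

G has two connected components, {1, 2, 3, 7, 9} and {4, 5, 6, 8}; each is 2-regular, so G = C_5 ⊔ C_4. The components are non-isomorphic (different sizes), so Aut(G) = Aut(C_5) × Aut(C_4) = D_5 × D_4 of order 10·8 = 80.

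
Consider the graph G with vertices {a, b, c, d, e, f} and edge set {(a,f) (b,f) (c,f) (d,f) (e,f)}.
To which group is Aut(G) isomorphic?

Vertex f has degree 5 and every other vertex has degree 1, so G is the star K_{1,5} with centre f. The 5 leaves are pairwise interchangeable while the centre is fixed, giving Aut(G) = S_5.

S_5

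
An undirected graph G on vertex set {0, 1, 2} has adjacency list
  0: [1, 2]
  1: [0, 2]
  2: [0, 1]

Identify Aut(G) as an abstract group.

Every vertex has degree 2, so G is the complete graph K_3. Every bijection on the vertex set is an automorphism of K_3; hence Aut(K_3) ≅ S_3, order 6.

S_3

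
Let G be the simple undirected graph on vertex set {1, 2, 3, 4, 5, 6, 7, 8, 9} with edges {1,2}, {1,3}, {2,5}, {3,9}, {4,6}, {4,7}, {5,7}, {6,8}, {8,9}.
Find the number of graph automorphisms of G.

G is 2-regular and connected on 9 vertices, i.e. the cycle C_9. The automorphisms of the 9-cycle are exactly the symmetries of a regular 9-gon: the dihedral group D_9, |D_9| = 18.

18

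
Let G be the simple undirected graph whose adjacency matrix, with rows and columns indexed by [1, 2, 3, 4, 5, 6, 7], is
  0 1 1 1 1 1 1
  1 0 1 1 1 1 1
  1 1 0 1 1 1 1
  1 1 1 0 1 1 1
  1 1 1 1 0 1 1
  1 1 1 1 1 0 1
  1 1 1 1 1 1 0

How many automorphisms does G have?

Every vertex has degree 6, so G is the complete graph K_7. Any permutation of the 7 vertices preserves K_7, so Aut(K_7) = S_7 of order 7! = 5040.

5040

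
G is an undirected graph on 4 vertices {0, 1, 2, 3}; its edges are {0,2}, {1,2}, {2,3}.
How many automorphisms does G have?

Vertex 2 has degree 3 and every other vertex has degree 1, so G is the star K_{1,3} with centre 2. The 3 leaves are pairwise interchangeable while the centre is fixed, giving Aut(G) = S_3.

6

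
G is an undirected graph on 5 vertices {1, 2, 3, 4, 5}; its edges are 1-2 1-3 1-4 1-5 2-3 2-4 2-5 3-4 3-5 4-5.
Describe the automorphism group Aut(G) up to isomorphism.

the symmetric group on 5 letters

All 5 vertices are pairwise adjacent: G = K_5. Every bijection on the vertex set is an automorphism of K_5; hence Aut(K_5) ≅ S_5, order 120.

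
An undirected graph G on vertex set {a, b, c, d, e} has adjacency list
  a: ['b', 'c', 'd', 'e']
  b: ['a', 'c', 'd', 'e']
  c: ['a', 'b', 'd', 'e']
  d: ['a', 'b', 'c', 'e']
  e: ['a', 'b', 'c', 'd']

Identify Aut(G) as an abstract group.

S_5

Every vertex has degree 4, so G is the complete graph K_5. Any permutation of the 5 vertices preserves K_5, so Aut(K_5) = S_5 of order 5! = 120.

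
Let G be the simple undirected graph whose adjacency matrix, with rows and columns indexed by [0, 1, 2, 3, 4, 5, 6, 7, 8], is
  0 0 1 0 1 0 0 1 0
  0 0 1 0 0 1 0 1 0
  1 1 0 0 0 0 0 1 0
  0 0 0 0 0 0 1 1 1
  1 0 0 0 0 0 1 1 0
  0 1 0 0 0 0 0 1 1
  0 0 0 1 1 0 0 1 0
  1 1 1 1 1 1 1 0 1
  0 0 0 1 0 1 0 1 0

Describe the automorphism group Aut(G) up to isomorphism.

Vertex 7 is the unique vertex of degree 8; the remaining 8 vertices each have degree 3 and induce a cycle, so G is the wheel on 9 vertices with hub 7. Every automorphism fixes the hub and acts on the rim 8-cycle, so Aut(G) ≅ Aut(C_8) = D_8 of order 16.

D_8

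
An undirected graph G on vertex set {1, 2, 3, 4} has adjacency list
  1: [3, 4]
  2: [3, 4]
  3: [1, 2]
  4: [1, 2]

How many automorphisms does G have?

8

G is 2-regular and bipartite on 2^2 = 4 vertices with girth 4; it is the hypercube graph Q_2. Aut(Q_2) consists of the signed permutations of the 2 coordinate axes: 2! permutations times 2^2 sign flips, so |Aut| = 2^2·2! = 8.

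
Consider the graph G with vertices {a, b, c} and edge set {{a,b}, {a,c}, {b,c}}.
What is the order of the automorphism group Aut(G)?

Every vertex has degree 2, so G is the complete graph K_3. Any permutation of the 3 vertices preserves K_3, so Aut(K_3) = S_3 of order 3! = 6.

6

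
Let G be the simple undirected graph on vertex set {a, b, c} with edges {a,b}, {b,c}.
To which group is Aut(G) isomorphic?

The degree sequence is [1, 2, 1]; the two degree-1 vertices a and c are the ends of a path, so G = P_3. The only nontrivial automorphism of a path is the end-to-end reflection, so Aut(G) ≅ Z_2.

C_2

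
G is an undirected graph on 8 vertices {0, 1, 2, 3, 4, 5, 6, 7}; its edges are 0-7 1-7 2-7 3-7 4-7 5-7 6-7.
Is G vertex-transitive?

No

Vertex 7 is the only vertex of degree 7, so every automorphism fixes it; G is not vertex-transitive.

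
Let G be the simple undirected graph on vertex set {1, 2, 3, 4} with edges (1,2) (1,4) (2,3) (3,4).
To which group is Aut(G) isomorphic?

Z_2^2 ⋊ S_2

G is 2-regular and bipartite on 2^2 = 4 vertices with girth 4; it is the hypercube graph Q_2. The symmetry group of the 2-cube is the hyperoctahedral group B_2 = Z_2 ≀ S_2, of order 2^2·2! = 8.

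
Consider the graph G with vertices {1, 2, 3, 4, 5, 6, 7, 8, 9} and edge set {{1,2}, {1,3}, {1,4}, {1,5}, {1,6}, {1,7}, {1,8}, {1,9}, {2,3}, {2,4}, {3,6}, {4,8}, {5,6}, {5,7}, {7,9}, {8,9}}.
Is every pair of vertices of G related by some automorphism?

Vertex 1 is the only vertex of degree 8, so every automorphism fixes it; G is not vertex-transitive.

No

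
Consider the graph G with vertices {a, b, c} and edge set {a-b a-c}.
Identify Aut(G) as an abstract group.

The degree sequence is [2, 1, 1]; the two degree-1 vertices b and c are the ends of a path, so G = P_3. A path has exactly one nontrivial symmetry — reversal — giving Aut(G) of order 2.

Z_2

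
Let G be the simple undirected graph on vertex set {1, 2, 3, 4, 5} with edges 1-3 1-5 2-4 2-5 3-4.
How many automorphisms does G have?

10

G is 2-regular and connected on 5 vertices, i.e. the cycle C_5. The automorphisms of the 5-cycle are exactly the symmetries of a regular 5-gon: the dihedral group D_5, |D_5| = 10.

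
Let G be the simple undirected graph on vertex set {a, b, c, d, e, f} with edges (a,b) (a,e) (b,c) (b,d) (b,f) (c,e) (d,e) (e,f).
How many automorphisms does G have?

The vertices split by degree into {b, e} (degree 4) and {a, c, d, f} (degree 2); every edge runs between the two parts, so G is the complete bipartite graph K_{2,4}. The parts have unequal sizes, so no automorphism swaps them; each part is permuted independently, giving S_4 × S_2 of order 4!·2! = 48.

48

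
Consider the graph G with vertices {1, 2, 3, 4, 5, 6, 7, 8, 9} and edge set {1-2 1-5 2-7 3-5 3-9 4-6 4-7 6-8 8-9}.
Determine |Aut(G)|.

G is 2-regular and connected on 9 vertices, i.e. the cycle C_9. The automorphisms of the 9-cycle are exactly the symmetries of a regular 9-gon: the dihedral group D_9, |D_9| = 18.

18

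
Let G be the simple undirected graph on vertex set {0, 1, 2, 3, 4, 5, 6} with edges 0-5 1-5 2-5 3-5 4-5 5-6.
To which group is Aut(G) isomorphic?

Vertex 5 has degree 6 and every other vertex has degree 1, so G is the star K_{1,6} with centre 5. Any automorphism fixes the centre and permutes the 6 leaves freely, so Aut(G) ≅ S_6 of order 6! = 720.

the symmetric group on 6 letters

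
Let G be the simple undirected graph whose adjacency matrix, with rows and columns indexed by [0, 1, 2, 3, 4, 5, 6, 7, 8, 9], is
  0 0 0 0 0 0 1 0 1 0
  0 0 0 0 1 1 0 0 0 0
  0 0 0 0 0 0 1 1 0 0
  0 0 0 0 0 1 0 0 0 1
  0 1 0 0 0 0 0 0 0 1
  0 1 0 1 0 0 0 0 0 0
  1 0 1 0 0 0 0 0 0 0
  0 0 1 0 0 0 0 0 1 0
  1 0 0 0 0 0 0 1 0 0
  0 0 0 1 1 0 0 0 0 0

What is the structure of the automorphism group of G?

D_5 ≀ Z_2

G has two connected components, {0, 2, 6, 7, 8} and {1, 3, 4, 5, 9}; each is 2-regular, so G = C_5 ⊔ C_5. Aut of a disjoint union of two copies of C_5 is the wreath product D_5 ≀ Z_2, of order 2·10² = 200.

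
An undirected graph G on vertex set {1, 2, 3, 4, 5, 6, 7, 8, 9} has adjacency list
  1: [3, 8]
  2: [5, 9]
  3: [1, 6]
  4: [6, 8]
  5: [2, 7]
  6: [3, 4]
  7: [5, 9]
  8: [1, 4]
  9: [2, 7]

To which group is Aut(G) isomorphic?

G has two connected components, {1, 3, 4, 6, 8} and {2, 5, 7, 9}; each is 2-regular, so G = C_5 ⊔ C_4. The components are non-isomorphic (different sizes), so Aut(G) = Aut(C_5) × Aut(C_4) = D_5 × D_4 of order 10·8 = 80.

D_5 × D_4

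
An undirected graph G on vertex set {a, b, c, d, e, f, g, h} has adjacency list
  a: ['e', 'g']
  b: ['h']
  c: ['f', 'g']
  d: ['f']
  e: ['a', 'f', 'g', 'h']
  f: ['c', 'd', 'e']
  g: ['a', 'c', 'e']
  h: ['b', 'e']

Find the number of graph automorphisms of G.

1

Degrees alone do not determine every vertex (e.g. a and c both have degree 2), but their neighbour-degree multisets differ: N(a) has degrees [3, 4] while N(c) has degrees [3, 3]. Repeating this refinement separates all vertices, so the only automorphism is the identity.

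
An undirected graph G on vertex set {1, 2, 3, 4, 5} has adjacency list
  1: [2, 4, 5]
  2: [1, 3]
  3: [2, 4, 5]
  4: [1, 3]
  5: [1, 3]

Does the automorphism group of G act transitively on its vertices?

Automorphisms preserve degree, but G has vertices of degree 2 and vertices of degree 3; no automorphism maps one to the other, so G is not vertex-transitive.

No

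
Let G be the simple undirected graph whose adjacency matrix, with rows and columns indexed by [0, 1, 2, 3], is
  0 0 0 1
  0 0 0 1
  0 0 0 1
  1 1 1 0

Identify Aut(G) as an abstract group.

Vertex 3 has degree 3 and every other vertex has degree 1, so G is the star K_{1,3} with centre 3. The 3 leaves are pairwise interchangeable while the centre is fixed, giving Aut(G) = S_3.

the symmetric group on 3 letters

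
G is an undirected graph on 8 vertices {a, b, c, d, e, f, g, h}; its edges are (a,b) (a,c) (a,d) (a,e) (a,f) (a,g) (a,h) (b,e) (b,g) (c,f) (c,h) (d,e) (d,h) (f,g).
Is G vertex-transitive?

Vertex a is the only vertex of degree 7, so every automorphism fixes it; G is not vertex-transitive.

No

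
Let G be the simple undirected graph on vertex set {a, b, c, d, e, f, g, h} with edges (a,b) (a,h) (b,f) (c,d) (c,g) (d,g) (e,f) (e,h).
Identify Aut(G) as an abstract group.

D_3 × D_5

G has two connected components, {a, b, e, f, h} and {c, d, g}; each is 2-regular, so G = C_5 ⊔ C_3. No automorphism exchanges components of different sizes, hence Aut(G) is the direct product D_3 × D_5, order 60.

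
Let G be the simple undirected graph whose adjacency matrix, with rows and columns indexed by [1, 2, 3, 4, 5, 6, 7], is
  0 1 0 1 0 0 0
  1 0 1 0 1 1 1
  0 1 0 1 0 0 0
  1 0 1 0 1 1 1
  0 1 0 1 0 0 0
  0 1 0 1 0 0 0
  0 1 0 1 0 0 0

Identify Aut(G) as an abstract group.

S_2 × S_5

The vertices split by degree into {2, 4} (degree 5) and {1, 3, 5, 6, 7} (degree 2); every edge runs between the two parts, so G is the complete bipartite graph K_{2,5}. The parts have unequal sizes, so no automorphism swaps them; each part is permuted independently, giving S_2 × S_5 of order 2!·5! = 240.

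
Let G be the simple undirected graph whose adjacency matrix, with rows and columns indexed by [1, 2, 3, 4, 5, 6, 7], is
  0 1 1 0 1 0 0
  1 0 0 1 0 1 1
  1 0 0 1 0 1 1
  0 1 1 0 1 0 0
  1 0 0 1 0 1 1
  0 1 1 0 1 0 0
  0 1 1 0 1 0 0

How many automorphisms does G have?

The vertices split by degree into {2, 3, 5} (degree 4) and {1, 4, 6, 7} (degree 3); every edge runs between the two parts, so G is the complete bipartite graph K_{3,4}. Automorphisms preserve the bipartition setwise (since the parts differ in size) and act as S_4 × S_3 within it; |Aut| = 144.

144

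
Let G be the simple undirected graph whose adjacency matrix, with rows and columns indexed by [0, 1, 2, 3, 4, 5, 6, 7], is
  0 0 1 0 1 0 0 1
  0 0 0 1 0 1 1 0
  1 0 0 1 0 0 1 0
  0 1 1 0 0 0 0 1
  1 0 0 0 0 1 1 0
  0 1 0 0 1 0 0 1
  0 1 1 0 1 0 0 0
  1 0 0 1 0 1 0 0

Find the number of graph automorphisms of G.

48

G is 3-regular and bipartite on 2^3 = 8 vertices with girth 4; it is the hypercube graph Q_3. Aut(Q_3) consists of the signed permutations of the 3 coordinate axes: 3! permutations times 2^3 sign flips, so |Aut| = 2^3·3! = 48.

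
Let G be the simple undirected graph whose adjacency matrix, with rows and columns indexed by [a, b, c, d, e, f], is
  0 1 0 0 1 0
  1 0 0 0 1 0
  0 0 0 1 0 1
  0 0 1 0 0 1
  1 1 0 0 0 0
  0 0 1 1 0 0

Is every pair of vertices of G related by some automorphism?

G has two connected components, {c, d, f} and {a, b, e}; each is 2-regular, so G = C_3 ⊔ C_3. Aut of a disjoint union of two copies of C_3 is the wreath product D_3 ≀ Z_2, of order 2·6² = 72. Under this action every vertex can be carried to every other, so G is vertex-transitive.

Yes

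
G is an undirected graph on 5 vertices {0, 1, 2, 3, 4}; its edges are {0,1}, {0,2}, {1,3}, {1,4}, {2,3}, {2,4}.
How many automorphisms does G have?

The vertices split by degree into {1, 2} (degree 3) and {0, 3, 4} (degree 2); every edge runs between the two parts, so G is the complete bipartite graph K_{2,3}. Automorphisms preserve the bipartition setwise (since the parts differ in size) and act as S_3 × S_2 within it; |Aut| = 12.

12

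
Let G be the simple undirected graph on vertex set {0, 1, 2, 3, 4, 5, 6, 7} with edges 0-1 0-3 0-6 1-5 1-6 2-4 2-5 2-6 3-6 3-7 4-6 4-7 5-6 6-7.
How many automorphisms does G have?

14

Vertex 6 is the unique vertex of degree 7; the remaining 7 vertices each have degree 3 and induce a cycle, so G is the wheel on 8 vertices with hub 6. With the hub fixed, the remaining symmetry is that of the rim cycle C_7, giving the dihedral group D_7.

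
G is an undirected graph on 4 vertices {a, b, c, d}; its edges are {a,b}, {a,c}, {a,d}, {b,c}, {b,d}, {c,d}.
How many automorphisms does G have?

24

All 4 vertices are pairwise adjacent: G = K_4. Any permutation of the 4 vertices preserves K_4, so Aut(K_4) = S_4 of order 4! = 24.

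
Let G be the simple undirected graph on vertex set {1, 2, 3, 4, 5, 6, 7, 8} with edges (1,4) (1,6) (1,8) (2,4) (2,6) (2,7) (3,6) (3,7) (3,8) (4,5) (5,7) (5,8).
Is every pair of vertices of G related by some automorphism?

Yes

G is 3-regular and bipartite on 2^3 = 8 vertices with girth 4; it is the hypercube graph Q_3. The symmetry group of the 3-cube is the hyperoctahedral group B_3 = Z_2 ≀ S_3, of order 2^3·3! = 48. Under this action every vertex can be carried to every other, so G is vertex-transitive.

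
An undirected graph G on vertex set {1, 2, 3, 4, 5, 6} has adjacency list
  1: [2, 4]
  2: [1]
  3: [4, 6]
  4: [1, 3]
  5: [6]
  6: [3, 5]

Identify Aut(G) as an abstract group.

The degree sequence is [2, 1, 2, 2, 1, 2]; the two degree-1 vertices 2 and 5 are the ends of a path, so G = P_6. The only nontrivial automorphism of a path is the end-to-end reflection, so Aut(G) ≅ Z_2.

Z_2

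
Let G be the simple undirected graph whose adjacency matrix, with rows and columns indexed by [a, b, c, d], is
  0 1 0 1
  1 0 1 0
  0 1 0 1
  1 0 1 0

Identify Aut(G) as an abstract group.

G is 2-regular and bipartite on 2^2 = 4 vertices with girth 4; it is the hypercube graph Q_2. The symmetry group of the 2-cube is the hyperoctahedral group B_2 = Z_2 ≀ S_2, of order 2^2·2! = 8.

Z_2^2 ⋊ S_2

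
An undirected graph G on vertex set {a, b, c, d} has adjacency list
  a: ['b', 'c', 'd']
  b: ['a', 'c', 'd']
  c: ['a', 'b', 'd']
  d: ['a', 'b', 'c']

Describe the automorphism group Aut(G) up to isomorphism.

the symmetric group on 4 letters

All 4 vertices are pairwise adjacent: G = K_4. Any permutation of the 4 vertices preserves K_4, so Aut(K_4) = S_4 of order 4! = 24.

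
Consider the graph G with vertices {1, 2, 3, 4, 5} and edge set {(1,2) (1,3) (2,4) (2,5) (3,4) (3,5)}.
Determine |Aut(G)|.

The vertices split by degree into {2, 3} (degree 3) and {1, 4, 5} (degree 2); every edge runs between the two parts, so G is the complete bipartite graph K_{2,3}. The parts have unequal sizes, so no automorphism swaps them; each part is permuted independently, giving S_2 × S_3 of order 2!·3! = 12.

12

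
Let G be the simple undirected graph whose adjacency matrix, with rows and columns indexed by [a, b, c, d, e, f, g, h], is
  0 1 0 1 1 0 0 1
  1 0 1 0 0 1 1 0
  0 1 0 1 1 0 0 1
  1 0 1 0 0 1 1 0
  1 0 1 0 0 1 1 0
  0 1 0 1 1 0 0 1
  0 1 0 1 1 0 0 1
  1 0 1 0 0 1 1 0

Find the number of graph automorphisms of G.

1152

G is 4-regular and bipartite with parts {a, c, f, g} and {b, d, e, h} (each part is independent and every cross-pair is an edge), so G = K_{4,4}. Aut(K_{4,4}) is the wreath product S_4 ≀ Z_2: permute within each part, then optionally swap the parts; |Aut| = 2·(4!)² = 1152.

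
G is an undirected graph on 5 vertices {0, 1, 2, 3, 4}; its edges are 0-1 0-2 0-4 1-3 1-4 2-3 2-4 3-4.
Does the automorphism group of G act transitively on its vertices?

Vertex 4 is the only vertex of degree 4, so every automorphism fixes it; G is not vertex-transitive.

No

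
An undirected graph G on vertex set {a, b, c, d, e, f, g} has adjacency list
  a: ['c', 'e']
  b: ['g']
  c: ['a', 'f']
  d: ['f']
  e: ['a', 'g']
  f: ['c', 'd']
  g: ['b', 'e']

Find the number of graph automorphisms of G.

2

The degree sequence is [2, 1, 2, 1, 2, 2, 2]; the two degree-1 vertices b and d are the ends of a path, so G = P_7. A path has exactly one nontrivial symmetry — reversal — giving Aut(G) of order 2.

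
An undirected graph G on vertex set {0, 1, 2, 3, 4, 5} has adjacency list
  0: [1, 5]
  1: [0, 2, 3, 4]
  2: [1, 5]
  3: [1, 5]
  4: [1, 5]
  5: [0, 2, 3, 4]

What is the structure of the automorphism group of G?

S_2 × S_4

The vertices split by degree into {1, 5} (degree 4) and {0, 2, 3, 4} (degree 2); every edge runs between the two parts, so G is the complete bipartite graph K_{2,4}. Automorphisms preserve the bipartition setwise (since the parts differ in size) and act as S_2 × S_4 within it; |Aut| = 48.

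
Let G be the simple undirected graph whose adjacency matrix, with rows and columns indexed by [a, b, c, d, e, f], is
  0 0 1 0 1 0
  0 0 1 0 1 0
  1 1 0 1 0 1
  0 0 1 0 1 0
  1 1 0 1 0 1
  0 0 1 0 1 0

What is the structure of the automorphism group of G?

S_4 × S_2

The vertices split by degree into {c, e} (degree 4) and {a, b, d, f} (degree 2); every edge runs between the two parts, so G is the complete bipartite graph K_{2,4}. The parts have unequal sizes, so no automorphism swaps them; each part is permuted independently, giving S_4 × S_2 of order 4!·2! = 48.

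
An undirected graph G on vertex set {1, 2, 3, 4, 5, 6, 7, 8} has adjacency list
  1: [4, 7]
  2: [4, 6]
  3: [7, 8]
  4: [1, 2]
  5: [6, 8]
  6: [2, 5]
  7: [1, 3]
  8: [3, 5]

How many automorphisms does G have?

16

Every vertex has degree 2 and the graph is connected, so G is the 8-cycle C_8. C_8 has 8 rotations and 8 reflections, so Aut(C_8) ≅ D_8 of order 16.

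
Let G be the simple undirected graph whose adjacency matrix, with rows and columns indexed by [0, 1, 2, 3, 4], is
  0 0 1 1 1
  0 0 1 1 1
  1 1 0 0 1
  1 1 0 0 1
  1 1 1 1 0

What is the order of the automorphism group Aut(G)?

Vertex 4 is the unique vertex of degree 4; the remaining 4 vertices each have degree 3 and induce a cycle, so G is the wheel on 5 vertices with hub 4. Every automorphism fixes the hub and acts on the rim 4-cycle, so Aut(G) ≅ Aut(C_4) = D_4 of order 8.

8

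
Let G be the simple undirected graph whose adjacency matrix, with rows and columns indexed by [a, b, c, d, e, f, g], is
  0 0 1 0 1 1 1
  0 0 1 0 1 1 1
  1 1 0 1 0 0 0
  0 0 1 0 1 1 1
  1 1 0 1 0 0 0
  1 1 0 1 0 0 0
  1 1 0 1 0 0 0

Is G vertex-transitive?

Automorphisms preserve degree, but G has vertices of degree 3 and vertices of degree 4; no automorphism maps one to the other, so G is not vertex-transitive.

No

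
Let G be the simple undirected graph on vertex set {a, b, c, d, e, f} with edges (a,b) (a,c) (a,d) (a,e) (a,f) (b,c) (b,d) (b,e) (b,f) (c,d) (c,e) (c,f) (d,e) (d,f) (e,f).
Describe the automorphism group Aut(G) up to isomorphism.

S_6

All 6 vertices are pairwise adjacent: G = K_6. Every bijection on the vertex set is an automorphism of K_6; hence Aut(K_6) ≅ S_6, order 720.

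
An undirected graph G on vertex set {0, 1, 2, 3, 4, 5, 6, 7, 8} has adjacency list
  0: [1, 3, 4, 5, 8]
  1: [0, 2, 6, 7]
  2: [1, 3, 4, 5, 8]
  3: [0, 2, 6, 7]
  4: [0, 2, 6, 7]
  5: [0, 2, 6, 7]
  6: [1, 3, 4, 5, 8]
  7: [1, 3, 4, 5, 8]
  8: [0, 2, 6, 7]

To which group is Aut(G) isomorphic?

The vertices split by degree into {0, 2, 6, 7} (degree 5) and {1, 3, 4, 5, 8} (degree 4); every edge runs between the two parts, so G is the complete bipartite graph K_{4,5}. Automorphisms preserve the bipartition setwise (since the parts differ in size) and act as S_5 × S_4 within it; |Aut| = 2880.

S_5 × S_4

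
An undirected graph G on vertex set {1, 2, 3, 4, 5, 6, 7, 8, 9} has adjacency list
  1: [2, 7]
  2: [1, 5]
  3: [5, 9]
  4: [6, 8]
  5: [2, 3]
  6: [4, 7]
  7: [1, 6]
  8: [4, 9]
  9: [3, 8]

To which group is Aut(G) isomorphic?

G is 2-regular and connected on 9 vertices, i.e. the cycle C_9. The automorphisms of the 9-cycle are exactly the symmetries of a regular 9-gon: the dihedral group D_9, |D_9| = 18.

the dihedral group of order 18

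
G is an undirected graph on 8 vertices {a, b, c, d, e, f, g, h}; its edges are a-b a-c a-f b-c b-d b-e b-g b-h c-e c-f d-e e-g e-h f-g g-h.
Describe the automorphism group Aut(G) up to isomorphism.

the trivial group

The degree sequence is [3, 6, 4, 2, 5, 3, 4, 3]. Checking the degree-preserving permutations of the vertex set shows that none except the identity preserves every edge, so Aut(G) is trivial.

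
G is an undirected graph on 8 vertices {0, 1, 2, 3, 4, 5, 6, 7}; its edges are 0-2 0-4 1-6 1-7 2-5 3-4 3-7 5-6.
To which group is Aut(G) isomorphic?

Every vertex has degree 2 and the graph is connected, so G is the 8-cycle C_8. The automorphisms of the 8-cycle are exactly the symmetries of a regular 8-gon: the dihedral group D_8, |D_8| = 16.

the dihedral group of order 16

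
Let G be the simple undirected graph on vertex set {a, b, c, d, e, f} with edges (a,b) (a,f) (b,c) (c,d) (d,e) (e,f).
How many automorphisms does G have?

Every vertex has degree 2 and the graph is connected, so G is the 6-cycle C_6. The automorphisms of the 6-cycle are exactly the symmetries of a regular 6-gon: the dihedral group D_6, |D_6| = 12.

12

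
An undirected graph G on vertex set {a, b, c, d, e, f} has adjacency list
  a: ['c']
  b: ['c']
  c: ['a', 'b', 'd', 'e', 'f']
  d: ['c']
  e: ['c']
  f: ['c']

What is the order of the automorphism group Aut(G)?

120

Vertex c has degree 5 and every other vertex has degree 1, so G is the star K_{1,5} with centre c. The 5 leaves are pairwise interchangeable while the centre is fixed, giving Aut(G) = S_5.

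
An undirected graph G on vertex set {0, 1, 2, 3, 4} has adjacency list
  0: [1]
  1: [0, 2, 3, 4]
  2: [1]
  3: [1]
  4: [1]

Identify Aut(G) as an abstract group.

the symmetric group on 4 letters

Vertex 1 has degree 4 and every other vertex has degree 1, so G is the star K_{1,4} with centre 1. Any automorphism fixes the centre and permutes the 4 leaves freely, so Aut(G) ≅ S_4 of order 4! = 24.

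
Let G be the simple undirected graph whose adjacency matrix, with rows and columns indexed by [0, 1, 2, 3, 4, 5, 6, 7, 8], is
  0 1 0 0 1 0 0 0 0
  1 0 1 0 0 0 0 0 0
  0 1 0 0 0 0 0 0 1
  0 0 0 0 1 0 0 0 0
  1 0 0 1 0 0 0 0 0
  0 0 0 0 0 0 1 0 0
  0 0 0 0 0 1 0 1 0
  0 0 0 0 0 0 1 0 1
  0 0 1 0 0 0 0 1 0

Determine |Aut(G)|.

The degree sequence is [2, 2, 2, 1, 2, 1, 2, 2, 2]; the two degree-1 vertices 3 and 5 are the ends of a path, so G = P_9. A path has exactly one nontrivial symmetry — reversal — giving Aut(G) of order 2.

2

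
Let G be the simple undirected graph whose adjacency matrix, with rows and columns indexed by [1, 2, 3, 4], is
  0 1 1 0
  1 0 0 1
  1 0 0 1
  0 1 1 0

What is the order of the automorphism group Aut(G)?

8

G is 2-regular and connected on 4 vertices, i.e. the cycle C_4. The automorphisms of the 4-cycle are exactly the symmetries of a regular 4-gon: the dihedral group D_4, |D_4| = 8.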